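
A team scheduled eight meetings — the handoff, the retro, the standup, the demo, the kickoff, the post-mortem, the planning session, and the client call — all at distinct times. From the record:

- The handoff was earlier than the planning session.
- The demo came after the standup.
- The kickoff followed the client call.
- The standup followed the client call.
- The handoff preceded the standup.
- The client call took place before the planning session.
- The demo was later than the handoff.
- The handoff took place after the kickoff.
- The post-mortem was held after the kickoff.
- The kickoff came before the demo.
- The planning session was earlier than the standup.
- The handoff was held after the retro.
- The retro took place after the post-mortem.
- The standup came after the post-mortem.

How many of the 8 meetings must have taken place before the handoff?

4

Directly stated before the handoff: the kickoff and the retro.
The client call reaches the handoff via the client call → the kickoff → the handoff.
The post-mortem reaches the handoff via the post-mortem → the retro → the handoff.
No chain forces the standup (or any of the others) ahead of the handoff.
That's the client call, the kickoff, the post-mortem, and the retro — 4 in all.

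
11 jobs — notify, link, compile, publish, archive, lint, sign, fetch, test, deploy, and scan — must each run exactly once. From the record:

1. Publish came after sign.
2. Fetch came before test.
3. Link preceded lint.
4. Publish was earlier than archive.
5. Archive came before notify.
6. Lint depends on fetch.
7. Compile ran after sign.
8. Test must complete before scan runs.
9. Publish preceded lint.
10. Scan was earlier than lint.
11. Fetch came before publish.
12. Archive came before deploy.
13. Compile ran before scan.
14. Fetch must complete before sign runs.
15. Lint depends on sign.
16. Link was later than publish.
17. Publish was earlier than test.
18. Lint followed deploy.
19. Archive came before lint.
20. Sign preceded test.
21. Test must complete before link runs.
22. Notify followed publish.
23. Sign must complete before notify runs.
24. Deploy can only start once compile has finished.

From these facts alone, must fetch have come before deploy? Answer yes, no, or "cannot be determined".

yes

Chain the constraints: fetch → sign → compile → deploy. Each link is directly stated, so fetch comes before deploy.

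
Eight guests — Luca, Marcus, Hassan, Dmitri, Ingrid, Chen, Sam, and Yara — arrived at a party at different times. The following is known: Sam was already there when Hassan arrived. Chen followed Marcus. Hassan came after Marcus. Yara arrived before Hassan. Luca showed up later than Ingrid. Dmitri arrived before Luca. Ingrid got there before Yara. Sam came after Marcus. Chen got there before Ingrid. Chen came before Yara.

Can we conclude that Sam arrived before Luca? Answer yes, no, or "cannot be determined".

No chain of stated constraints runs from Sam to Luca, and none runs from Luca to Sam either.
So the relative order of Sam and Luca is not fixed by the given facts.

cannot be determined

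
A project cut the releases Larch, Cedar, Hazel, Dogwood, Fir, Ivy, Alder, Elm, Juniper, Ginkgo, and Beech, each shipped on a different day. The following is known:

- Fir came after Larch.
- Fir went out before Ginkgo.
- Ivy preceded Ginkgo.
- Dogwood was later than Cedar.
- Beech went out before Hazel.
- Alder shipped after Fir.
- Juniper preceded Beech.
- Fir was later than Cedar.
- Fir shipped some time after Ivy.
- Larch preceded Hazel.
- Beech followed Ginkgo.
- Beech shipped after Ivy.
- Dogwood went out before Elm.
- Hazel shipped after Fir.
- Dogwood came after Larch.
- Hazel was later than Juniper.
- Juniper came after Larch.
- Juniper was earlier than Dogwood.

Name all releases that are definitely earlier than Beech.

Directly stated before Beech: Ginkgo, Ivy, and Juniper.
Cedar reaches Beech via Cedar → Fir → Ginkgo → Beech.
Fir reaches Beech via Fir → Ginkgo → Beech.
Larch reaches Beech via Larch → Juniper → Beech.

Cedar, Fir, Ginkgo, Ivy, Juniper, Larch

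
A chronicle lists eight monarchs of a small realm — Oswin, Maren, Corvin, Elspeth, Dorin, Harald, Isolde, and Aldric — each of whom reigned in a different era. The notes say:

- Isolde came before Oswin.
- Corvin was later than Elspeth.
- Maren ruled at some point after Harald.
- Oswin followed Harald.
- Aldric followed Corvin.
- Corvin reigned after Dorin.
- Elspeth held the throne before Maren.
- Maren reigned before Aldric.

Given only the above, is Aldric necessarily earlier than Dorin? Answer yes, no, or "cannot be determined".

Tracing the constraints gives Dorin → Corvin → Aldric, so Dorin must come before Aldric.
That means Aldric cannot be before Dorin.

no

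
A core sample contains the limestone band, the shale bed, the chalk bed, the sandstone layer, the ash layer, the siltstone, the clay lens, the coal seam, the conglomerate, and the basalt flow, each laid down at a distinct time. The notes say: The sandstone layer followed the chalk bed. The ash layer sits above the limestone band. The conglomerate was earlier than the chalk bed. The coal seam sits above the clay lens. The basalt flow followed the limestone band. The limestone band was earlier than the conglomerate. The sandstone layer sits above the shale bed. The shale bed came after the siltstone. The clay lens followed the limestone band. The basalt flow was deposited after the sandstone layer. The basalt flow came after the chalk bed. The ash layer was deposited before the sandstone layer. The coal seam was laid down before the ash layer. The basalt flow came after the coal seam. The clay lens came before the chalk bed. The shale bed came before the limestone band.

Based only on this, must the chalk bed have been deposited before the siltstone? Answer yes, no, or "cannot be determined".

Tracing the constraints gives the siltstone → the shale bed → the limestone band → the conglomerate → the chalk bed, so the siltstone must come before the chalk bed.
That means the chalk bed cannot be before the siltstone.

no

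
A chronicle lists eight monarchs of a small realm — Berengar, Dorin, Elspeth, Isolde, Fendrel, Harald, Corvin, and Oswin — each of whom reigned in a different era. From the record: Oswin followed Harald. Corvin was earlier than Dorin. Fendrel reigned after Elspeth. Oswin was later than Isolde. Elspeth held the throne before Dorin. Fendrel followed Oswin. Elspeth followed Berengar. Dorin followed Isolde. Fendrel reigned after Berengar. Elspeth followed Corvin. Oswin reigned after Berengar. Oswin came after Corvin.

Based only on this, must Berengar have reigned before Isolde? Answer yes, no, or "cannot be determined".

cannot be determined

No chain of stated constraints runs from Berengar to Isolde, and none runs from Isolde to Berengar either.
So the relative order of Berengar and Isolde is not fixed by the given facts.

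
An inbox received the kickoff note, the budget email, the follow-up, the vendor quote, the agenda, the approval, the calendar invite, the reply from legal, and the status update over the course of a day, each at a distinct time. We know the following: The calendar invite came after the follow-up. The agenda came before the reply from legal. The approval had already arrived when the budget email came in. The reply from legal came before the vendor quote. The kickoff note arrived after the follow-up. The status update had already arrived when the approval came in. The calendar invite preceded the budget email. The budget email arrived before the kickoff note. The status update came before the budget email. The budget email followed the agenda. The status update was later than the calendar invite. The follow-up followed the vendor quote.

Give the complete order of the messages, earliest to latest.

The constraints fix every adjacent pair, so only one ordering works:
the agenda → the reply from legal → the vendor quote → the follow-up → the calendar invite → the status update → the approval → the budget email → the kickoff note.

the agenda, the reply from legal, the vendor quote, the follow-up, the calendar invite, the status update, the approval, the budget email, the kickoff note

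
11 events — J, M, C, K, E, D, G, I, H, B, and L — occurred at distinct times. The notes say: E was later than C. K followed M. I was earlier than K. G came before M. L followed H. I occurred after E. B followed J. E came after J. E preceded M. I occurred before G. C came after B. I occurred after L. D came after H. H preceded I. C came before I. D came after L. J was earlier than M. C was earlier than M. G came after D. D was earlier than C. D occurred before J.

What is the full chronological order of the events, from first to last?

The constraints fix every adjacent pair, so only one ordering works:
H → L → D → J → B → C → E → I → G → M → K.

H, L, D, J, B, C, E, I, G, M, K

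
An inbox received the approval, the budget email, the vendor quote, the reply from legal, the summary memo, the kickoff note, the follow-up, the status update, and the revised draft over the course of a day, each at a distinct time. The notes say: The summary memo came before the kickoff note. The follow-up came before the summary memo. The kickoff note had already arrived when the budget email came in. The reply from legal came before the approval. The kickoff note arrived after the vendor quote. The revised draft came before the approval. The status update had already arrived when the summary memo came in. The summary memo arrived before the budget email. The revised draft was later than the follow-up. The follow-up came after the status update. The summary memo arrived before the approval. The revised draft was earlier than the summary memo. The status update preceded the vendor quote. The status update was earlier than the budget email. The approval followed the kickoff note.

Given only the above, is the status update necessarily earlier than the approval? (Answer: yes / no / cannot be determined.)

yes

Chain the constraints: the status update → the summary memo → the approval. Each link is directly stated, so the status update comes before the approval.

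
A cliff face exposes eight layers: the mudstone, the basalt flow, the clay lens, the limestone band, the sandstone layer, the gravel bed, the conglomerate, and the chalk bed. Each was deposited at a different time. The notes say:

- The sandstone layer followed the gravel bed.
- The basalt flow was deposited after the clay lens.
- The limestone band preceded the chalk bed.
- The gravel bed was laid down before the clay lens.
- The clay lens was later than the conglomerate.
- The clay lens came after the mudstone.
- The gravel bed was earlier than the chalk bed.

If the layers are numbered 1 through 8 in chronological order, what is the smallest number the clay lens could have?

The conglomerate, the gravel bed, and the mudstone must all come before the clay lens — 3 forced predecessors.
Nothing else is forced ahead of the clay lens, so its earliest slot is position 3 + 1 = 4.

4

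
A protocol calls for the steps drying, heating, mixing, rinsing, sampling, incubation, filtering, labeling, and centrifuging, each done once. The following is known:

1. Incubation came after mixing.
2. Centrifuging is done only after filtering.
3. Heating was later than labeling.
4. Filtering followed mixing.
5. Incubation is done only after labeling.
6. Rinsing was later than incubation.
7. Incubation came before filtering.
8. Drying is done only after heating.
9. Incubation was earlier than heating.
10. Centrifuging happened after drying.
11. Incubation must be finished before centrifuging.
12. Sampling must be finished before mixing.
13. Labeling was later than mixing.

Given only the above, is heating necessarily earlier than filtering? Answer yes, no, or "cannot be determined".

cannot be determined

No chain of stated constraints runs from heating to filtering, and none runs from filtering to heating either.
So the relative order of heating and filtering is not fixed by the given facts.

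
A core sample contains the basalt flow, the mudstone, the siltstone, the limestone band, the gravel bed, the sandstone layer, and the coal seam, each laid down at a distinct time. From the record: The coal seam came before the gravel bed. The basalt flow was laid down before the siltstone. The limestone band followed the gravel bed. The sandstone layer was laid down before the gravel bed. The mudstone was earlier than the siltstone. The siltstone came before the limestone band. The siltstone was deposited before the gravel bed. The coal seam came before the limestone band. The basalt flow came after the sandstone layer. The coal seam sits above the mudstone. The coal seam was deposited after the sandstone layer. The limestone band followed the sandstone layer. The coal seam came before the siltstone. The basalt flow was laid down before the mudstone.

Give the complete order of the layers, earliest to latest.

The constraints fix every adjacent pair, so only one ordering works:
the sandstone layer → the basalt flow → the mudstone → the coal seam → the siltstone → the gravel bed → the limestone band.

the sandstone layer, the basalt flow, the mudstone, the coal seam, the siltstone, the gravel bed, the limestone band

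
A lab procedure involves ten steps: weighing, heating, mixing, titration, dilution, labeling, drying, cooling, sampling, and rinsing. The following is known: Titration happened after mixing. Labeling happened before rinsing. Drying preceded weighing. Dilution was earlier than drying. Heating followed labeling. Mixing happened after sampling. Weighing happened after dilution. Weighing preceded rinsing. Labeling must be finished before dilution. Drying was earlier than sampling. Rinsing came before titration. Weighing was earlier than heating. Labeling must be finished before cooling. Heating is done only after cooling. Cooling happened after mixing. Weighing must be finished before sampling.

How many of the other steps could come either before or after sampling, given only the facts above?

1

Forced before sampling: dilution, drying, labeling, and weighing; forced after sampling: cooling, heating, mixing, and titration.
That leaves rinsing with no forced order relative to sampling — 1.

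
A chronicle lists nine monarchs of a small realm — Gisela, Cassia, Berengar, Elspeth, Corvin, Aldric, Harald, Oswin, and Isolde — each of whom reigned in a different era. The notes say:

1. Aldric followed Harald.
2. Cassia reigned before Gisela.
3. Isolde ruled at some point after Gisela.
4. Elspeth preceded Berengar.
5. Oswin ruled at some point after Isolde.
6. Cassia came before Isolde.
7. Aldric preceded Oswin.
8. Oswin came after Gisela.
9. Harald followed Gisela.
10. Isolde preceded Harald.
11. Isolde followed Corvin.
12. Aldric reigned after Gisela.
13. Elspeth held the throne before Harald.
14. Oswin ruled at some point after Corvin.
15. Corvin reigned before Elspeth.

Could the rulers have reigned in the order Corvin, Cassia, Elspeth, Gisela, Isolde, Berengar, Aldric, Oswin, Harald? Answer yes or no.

no

The constraints require Harald before Aldric, but in the proposed sequence Aldric appears ahead of Harald. That one violation is enough.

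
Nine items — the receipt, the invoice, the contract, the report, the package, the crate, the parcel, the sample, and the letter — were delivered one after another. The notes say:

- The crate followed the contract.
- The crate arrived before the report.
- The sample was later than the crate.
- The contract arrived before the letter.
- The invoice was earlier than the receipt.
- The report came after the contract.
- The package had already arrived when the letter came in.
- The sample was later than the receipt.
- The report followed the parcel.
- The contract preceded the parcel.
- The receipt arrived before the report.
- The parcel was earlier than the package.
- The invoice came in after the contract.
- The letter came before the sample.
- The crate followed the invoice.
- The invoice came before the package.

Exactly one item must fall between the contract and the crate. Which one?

Tracing the constraints gives the contract → the invoice → the crate, so the invoice sits after the contract and before the crate.
No other item is forced both after the contract and before the crate.

the invoice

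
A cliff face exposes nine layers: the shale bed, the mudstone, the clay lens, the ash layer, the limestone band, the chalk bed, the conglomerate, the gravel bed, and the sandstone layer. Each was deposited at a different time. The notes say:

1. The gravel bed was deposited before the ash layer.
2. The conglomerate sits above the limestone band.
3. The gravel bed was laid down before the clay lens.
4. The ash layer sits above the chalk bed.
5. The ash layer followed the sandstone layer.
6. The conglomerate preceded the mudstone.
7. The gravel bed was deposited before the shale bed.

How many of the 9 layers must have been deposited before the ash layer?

Directly stated before the ash layer: the chalk bed, the gravel bed, and the sandstone layer.
No chain forces the mudstone (or any of the others) ahead of the ash layer.
That's the chalk bed, the gravel bed, and the sandstone layer — 3 in all.

3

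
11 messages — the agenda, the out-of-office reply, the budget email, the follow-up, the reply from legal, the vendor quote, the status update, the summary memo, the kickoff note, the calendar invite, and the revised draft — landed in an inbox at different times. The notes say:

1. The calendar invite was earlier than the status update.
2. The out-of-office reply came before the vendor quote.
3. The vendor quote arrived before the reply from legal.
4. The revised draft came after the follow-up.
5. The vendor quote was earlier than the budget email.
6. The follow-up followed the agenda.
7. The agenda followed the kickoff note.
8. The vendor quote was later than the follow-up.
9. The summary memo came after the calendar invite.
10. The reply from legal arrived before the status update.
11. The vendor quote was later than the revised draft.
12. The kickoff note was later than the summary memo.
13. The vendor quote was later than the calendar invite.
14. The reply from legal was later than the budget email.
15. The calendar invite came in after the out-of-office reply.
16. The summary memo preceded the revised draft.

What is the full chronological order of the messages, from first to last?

The constraints fix every adjacent pair, so only one ordering works:
the out-of-office reply → the calendar invite → the summary memo → the kickoff note → the agenda → the follow-up → the revised draft → the vendor quote → the budget email → the reply from legal → the status update.

the out-of-office reply, the calendar invite, the summary memo, the kickoff note, the agenda, the follow-up, the revised draft, the vendor quote, the budget email, the reply from legal, the status update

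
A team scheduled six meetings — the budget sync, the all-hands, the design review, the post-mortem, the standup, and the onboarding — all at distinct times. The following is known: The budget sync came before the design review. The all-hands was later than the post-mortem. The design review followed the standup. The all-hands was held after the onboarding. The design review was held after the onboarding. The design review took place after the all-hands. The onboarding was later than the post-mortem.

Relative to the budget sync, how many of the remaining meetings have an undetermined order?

4

Forced after the budget sync: the design review.
That leaves the all-hands, the onboarding, the post-mortem, and the standup with no forced order relative to the budget sync — 4.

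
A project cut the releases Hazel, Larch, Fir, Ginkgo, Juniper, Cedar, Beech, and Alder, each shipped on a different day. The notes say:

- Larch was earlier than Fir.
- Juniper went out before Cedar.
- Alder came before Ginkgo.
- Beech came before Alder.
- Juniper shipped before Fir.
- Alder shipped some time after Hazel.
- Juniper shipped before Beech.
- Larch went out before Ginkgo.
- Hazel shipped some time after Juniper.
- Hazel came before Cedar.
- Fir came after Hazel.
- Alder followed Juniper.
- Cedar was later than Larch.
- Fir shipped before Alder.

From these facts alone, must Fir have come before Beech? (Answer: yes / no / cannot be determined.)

cannot be determined

No chain of stated constraints runs from Fir to Beech, and none runs from Beech to Fir either.
So the relative order of Fir and Beech is not fixed by the given facts.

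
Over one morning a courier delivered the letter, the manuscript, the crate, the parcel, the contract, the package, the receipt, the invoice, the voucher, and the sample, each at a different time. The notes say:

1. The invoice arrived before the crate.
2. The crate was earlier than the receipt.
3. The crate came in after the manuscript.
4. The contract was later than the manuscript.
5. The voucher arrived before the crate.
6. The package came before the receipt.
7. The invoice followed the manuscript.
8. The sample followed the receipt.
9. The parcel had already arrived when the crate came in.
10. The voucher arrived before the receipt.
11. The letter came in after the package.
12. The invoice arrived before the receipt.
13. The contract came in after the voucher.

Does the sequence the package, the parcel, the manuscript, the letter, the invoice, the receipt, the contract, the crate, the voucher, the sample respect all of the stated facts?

no

The constraints require the voucher before the crate, but in the proposed sequence the crate appears ahead of the voucher. That one violation is enough.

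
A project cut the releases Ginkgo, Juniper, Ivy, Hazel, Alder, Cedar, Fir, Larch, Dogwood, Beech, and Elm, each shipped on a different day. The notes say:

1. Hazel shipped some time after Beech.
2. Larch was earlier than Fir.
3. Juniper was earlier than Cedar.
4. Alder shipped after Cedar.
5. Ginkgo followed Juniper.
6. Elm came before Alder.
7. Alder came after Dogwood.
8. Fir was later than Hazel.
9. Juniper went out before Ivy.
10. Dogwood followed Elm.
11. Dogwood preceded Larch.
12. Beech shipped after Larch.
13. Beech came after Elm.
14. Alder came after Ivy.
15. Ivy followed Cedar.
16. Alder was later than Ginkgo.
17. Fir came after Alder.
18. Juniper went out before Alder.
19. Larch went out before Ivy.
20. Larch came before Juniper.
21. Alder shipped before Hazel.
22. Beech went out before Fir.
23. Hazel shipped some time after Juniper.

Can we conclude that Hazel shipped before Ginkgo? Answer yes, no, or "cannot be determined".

Tracing the constraints gives Ginkgo → Alder → Hazel, so Ginkgo must come before Hazel.
That means Hazel cannot be before Ginkgo.

no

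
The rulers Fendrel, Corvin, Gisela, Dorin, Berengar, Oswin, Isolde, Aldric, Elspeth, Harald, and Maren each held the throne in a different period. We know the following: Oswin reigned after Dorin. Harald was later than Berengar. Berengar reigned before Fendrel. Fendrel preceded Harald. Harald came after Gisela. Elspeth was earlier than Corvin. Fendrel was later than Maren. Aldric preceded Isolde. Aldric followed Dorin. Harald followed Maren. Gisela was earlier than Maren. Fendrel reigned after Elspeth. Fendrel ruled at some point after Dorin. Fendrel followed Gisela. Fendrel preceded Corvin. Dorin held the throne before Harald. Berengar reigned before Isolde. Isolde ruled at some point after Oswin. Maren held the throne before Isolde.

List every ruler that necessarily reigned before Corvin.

Directly stated before Corvin: Elspeth and Fendrel.
Berengar reaches Corvin via Berengar → Fendrel → Corvin.
Dorin reaches Corvin via Dorin → Fendrel → Corvin.
Gisela reaches Corvin via Gisela → Fendrel → Corvin.
Likewise Maren reaches Corvin by chaining the stated constraints.
No chain forces Harald (or any of the others) ahead of Corvin.

Berengar, Dorin, Elspeth, Fendrel, Gisela, Maren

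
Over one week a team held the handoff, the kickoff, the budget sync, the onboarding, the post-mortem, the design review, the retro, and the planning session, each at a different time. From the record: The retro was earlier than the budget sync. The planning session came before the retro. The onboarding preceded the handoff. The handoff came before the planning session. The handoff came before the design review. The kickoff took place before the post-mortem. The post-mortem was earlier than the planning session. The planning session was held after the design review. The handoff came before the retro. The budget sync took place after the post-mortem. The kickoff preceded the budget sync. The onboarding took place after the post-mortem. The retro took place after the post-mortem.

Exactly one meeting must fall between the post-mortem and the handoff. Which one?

the onboarding

Tracing the constraints gives the post-mortem → the onboarding → the handoff, so the onboarding sits after the post-mortem and before the handoff.
No other meeting is forced both after the post-mortem and before the handoff.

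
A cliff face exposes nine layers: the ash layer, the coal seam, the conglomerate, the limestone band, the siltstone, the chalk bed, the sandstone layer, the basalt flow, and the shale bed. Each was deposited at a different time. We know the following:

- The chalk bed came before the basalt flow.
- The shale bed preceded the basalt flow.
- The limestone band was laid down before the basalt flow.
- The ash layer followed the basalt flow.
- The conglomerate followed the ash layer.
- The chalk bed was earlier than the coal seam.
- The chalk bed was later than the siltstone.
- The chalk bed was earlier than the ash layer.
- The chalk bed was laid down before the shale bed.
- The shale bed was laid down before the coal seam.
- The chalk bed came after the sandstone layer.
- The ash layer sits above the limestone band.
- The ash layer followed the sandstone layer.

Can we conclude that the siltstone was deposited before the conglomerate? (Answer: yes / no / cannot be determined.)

Chain the constraints: the siltstone → the chalk bed → the ash layer → the conglomerate. Each link is directly stated, so the siltstone comes before the conglomerate.

yes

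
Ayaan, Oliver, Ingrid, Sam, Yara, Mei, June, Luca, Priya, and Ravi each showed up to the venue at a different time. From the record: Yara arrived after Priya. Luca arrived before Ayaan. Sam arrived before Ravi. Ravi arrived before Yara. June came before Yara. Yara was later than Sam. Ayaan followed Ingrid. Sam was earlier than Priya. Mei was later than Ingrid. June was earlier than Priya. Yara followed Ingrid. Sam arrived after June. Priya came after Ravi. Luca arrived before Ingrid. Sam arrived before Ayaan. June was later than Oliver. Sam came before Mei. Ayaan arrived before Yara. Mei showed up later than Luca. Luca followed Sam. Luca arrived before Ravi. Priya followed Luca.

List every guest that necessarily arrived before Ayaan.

Ingrid, June, Luca, Oliver, Sam

Directly stated before Ayaan: Ingrid, Luca, and Sam.
June reaches Ayaan via June → Sam → Ayaan.
Oliver reaches Ayaan via Oliver → June → Sam → Ayaan.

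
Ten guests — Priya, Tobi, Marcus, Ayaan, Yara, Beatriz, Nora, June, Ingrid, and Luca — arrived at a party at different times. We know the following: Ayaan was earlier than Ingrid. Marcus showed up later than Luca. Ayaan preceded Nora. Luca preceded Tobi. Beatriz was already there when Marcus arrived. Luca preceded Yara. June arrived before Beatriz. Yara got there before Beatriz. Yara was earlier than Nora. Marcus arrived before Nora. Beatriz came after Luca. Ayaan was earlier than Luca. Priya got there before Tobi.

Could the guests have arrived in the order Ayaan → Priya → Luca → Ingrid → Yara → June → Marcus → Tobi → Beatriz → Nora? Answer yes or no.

The constraints require Beatriz before Marcus, but in the proposed sequence Marcus appears ahead of Beatriz. That one violation is enough.

no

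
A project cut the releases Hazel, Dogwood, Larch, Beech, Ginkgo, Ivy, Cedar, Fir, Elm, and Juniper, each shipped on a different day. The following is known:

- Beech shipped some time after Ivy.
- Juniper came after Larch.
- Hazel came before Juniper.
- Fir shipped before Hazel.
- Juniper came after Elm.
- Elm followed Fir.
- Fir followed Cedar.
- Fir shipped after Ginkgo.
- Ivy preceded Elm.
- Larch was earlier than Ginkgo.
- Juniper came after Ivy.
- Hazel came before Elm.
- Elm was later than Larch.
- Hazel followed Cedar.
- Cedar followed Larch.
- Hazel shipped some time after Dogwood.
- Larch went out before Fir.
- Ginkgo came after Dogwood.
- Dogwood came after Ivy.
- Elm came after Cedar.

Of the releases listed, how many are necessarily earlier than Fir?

5

Directly stated before Fir: Cedar, Ginkgo, and Larch.
Dogwood reaches Fir via Dogwood → Ginkgo → Fir.
Ivy reaches Fir via Ivy → Dogwood → Ginkgo → Fir.
No chain forces Hazel (or any of the others) ahead of Fir.
That's Cedar, Dogwood, Ginkgo, Ivy, and Larch — 5 in all.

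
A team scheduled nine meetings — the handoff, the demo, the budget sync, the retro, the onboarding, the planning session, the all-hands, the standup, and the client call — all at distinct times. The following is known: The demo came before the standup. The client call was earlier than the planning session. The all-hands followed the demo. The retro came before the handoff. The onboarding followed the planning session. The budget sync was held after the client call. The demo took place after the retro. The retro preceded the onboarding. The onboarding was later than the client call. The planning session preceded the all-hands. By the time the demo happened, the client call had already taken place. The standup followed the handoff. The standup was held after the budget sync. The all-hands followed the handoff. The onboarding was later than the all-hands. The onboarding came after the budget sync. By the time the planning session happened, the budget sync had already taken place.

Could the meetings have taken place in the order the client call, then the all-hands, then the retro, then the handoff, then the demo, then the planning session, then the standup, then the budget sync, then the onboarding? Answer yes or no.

The constraints require the demo before the all-hands, but in the proposed sequence the all-hands appears ahead of the demo. That one violation is enough.

no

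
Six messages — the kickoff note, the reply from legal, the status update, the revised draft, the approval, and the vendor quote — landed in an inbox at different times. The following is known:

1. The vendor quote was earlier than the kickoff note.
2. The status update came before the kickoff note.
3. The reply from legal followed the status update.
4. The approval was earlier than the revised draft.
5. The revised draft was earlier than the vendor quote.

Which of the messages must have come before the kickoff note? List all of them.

Directly stated before the kickoff note: the status update and the vendor quote.
The approval reaches the kickoff note via the approval → the revised draft → the vendor quote → the kickoff note.
The revised draft reaches the kickoff note via the revised draft → the vendor quote → the kickoff note.

the approval, the revised draft, the status update, the vendor quote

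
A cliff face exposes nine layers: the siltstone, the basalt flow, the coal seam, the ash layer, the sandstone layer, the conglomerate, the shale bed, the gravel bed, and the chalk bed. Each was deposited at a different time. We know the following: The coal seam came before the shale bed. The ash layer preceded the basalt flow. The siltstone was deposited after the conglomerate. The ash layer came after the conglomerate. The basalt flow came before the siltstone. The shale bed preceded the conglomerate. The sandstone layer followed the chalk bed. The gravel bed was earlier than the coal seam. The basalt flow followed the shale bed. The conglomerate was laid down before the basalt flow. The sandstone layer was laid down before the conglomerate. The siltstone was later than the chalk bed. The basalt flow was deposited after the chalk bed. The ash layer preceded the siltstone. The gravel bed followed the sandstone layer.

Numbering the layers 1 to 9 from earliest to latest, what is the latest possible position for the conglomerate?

6

The conglomerate must come before the ash layer, the basalt flow, and the siltstone — 3 layers forced after it.
Everything else can be placed before the conglomerate in some valid order, so the conglomerate can sit as late as position 9 − 3 = 6.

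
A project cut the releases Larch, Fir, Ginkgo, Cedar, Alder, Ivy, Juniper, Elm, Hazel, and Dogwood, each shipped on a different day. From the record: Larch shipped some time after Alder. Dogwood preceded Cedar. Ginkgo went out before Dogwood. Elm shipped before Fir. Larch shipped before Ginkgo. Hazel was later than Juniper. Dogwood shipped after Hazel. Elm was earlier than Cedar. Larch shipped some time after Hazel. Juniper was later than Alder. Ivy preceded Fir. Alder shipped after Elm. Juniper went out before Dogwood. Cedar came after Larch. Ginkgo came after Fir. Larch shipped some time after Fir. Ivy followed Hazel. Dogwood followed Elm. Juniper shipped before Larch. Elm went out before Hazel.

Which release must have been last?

Every other release has a chain of constraints placing it before Cedar, so Cedar is last.

Cedar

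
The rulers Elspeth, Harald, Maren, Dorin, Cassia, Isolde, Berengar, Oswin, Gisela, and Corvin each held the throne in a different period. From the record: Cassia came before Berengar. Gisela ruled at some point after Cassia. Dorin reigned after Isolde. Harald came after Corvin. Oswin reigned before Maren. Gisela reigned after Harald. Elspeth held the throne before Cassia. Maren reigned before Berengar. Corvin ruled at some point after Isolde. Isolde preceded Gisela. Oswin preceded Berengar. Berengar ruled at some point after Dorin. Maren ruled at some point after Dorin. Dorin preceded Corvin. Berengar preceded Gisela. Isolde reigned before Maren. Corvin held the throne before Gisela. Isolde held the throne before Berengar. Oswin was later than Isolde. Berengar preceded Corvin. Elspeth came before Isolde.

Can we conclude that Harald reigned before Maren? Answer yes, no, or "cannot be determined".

Tracing the constraints gives Maren → Berengar → Corvin → Harald, so Maren must come before Harald.
That means Harald cannot be before Maren.

no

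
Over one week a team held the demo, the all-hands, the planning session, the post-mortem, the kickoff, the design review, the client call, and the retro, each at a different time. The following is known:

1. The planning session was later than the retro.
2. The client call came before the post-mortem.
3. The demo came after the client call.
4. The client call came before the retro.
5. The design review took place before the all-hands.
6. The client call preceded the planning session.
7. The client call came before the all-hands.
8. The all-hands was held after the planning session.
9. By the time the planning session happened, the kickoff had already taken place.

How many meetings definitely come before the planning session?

3

Directly stated before the planning session: the client call, the kickoff, and the retro.
No chain forces the design review (or any of the others) ahead of the planning session.
That's the client call, the kickoff, and the retro — 3 in all.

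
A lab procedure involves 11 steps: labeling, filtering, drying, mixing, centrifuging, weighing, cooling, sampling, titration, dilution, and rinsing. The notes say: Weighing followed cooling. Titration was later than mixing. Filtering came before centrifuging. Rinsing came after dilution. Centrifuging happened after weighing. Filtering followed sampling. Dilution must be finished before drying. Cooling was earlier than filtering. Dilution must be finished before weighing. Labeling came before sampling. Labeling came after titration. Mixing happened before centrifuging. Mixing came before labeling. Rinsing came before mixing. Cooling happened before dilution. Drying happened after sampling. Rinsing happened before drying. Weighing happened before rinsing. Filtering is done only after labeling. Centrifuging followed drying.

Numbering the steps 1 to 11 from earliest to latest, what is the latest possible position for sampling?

Sampling must come before centrifuging, drying, and filtering — 3 steps forced after it.
Everything else can be placed before sampling in some valid order, so sampling can sit as late as position 11 − 3 = 8.

8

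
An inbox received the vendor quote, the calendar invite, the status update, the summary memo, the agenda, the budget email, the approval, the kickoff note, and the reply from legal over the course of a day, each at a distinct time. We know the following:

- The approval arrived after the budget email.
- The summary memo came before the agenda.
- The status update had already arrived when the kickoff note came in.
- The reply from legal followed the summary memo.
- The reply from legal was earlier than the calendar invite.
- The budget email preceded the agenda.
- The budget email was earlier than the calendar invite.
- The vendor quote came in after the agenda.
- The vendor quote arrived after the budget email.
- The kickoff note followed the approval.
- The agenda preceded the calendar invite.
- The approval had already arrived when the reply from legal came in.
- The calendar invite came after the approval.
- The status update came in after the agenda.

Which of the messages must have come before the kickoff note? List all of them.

Directly stated before the kickoff note: the approval and the status update.
The agenda reaches the kickoff note via the agenda → the status update → the kickoff note.
The budget email reaches the kickoff note via the budget email → the approval → the kickoff note.
The summary memo reaches the kickoff note via the summary memo → the agenda → the status update → the kickoff note.

the agenda, the approval, the budget email, the status update, the summary memo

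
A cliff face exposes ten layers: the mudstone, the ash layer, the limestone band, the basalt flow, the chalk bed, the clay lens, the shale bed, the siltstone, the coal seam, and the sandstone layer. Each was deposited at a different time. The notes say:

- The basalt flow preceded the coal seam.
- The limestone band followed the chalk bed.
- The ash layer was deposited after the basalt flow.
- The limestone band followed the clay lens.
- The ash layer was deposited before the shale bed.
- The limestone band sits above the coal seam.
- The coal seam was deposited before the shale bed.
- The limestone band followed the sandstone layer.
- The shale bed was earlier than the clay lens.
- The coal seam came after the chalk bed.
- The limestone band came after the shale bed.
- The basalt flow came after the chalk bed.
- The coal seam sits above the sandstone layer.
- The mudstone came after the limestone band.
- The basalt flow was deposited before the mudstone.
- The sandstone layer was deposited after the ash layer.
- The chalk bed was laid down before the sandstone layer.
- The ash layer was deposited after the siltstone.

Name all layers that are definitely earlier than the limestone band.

Directly stated before the limestone band: the chalk bed, the clay lens, the coal seam, the sandstone layer, and the shale bed.
The ash layer reaches the limestone band via the ash layer → the shale bed → the limestone band.
The basalt flow reaches the limestone band via the basalt flow → the coal seam → the limestone band.
The siltstone reaches the limestone band via the siltstone → the ash layer → the shale bed → the limestone band.
No chain forces the mudstone ahead of the limestone band.

the ash layer, the basalt flow, the chalk bed, the clay lens, the coal seam, the sandstone layer, the shale bed, the siltstone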